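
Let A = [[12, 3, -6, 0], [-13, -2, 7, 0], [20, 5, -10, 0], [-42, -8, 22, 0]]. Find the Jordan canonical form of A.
The characteristic polynomial is det(xI - A) = x^4, so the eigenvalues are 0 (algebraic multiplicity 4).

For λ = 0: rank(A) = 2, rank(A^2) = 1, rank(A^3) = 0. The eigenspace has dimension 4 - 2 = 2, so there are 2 Jordan blocks; the rank sequence gives block sizes [3, 1].

Assembling the blocks gives the Jordan form J above.

J = [[0, 1, 0, 0], [0, 0, 1, 0], [0, 0, 0, 0], [0, 0, 0, 0]]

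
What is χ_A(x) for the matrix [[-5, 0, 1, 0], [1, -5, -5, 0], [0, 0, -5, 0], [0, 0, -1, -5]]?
xI - A = [[x + 5, 0, -1, 0], [-1, x + 5, 5, 0], [0, 0, x + 5, 0], [0, 0, 1, x + 5]].

Expanding det(xI - A) along the first row:
det(xI - A) = + (x + 5)·det([[x + 5, 5, 0], [0, x + 5, 0], [0, 1, x + 5]]) - (0)·det([[-1, 5, 0], [0, x + 5, 0], [0, 1, x + 5]]) + (-1)·det([[-1, x + 5, 0], [0, 0, 0], [0, 0, x + 5]]) - (0)·det([[-1, x + 5, 5], [0, 0, x + 5], [0, 0, 1]]).

Evaluating gives χ_A(x) = x^4 + 20x^3 + 150x^2 + 500x + 625 = (x + 5)^4.

χ_A(x) = (x + 5)^4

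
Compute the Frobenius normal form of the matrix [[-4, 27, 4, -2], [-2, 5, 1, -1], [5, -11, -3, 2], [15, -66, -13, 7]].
R = [[0, 0, 0, 25], [1, 0, 0, -15], [0, 1, 0, 2], [0, 0, 1, 5]]

The invariant factors of A (the non-unit diagonal entries of the Smith normal form of xI - A over ℚ[x]) are (x - 5)(x^3 - 2x + 5), each dividing the next. The characteristic polynomial is their product, (x - 5)(x^3 - 2x + 5).

The rational canonical form is the block-diagonal matrix of companion matrices C(f_i):
R = [[0, 0, 0, 25], [1, 0, 0, -15], [0, 1, 0, 2], [0, 0, 1, 5]].

Note the characteristic polynomial does not split into linear factors over ℚ, so A has no Jordan form over ℚ; the rational canonical form exists over any field.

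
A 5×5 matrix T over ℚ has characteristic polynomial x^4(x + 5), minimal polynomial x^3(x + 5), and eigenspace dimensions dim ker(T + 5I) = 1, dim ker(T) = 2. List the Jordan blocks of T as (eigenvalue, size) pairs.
Jordan blocks: (-5, 1), (0, 3), (0, 1)

λ = -5: algebraic multiplicity 1 (exponent in χ_T), largest block size 1 (exponent in m_T), 1 block (geometric multiplicity). This forces block sizes [1].
λ = 0: algebraic multiplicity 4 (exponent in χ_T), largest block size 3 (exponent in m_T), 2 blocks (geometric multiplicity). These force block sizes [3, 1].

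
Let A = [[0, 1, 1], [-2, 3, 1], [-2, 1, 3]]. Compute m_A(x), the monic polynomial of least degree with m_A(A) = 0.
m_A(x) = (x - 2)^2

The characteristic polynomial factors as (x - 2)^3. The minimal polynomial is ∏(x - λ)^{k_λ} where k_λ is the size of the largest Jordan block at λ.

For λ = 2: rank(A - 2I) = 1, and the largest Jordan block has size 2 (the smallest k with rank((A - 2I)^k) = rank((A - 2I)^(k+1))).

So m_A(x) = (x - 2)^2.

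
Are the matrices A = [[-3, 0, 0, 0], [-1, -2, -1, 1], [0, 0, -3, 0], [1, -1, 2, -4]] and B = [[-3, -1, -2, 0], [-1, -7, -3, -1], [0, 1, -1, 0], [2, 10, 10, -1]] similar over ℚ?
Yes.

Two matrices over a field are similar if and only if they have the same invariant factors.

Both A and B have characteristic polynomial (x + 3)^4 and minimal polynomial (x + 3)^3. Computing further, both have invariant factors x + 3, (x + 3)^3. Hence A and B are similar.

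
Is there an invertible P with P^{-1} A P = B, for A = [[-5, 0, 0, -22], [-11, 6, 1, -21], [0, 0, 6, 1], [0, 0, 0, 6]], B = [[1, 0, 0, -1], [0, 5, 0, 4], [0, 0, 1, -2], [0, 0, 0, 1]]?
trace(A) = 13 but trace(B) = 8. The trace is a similarity invariant, so A and B are not similar.

No.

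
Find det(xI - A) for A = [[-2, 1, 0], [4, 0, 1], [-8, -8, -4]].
xI - A = [[x + 2, -1, 0], [-4, x, -1], [8, 8, x + 4]].

Expanding det(xI - A) along the first row:
det(xI - A) = + (x + 2)·det([[x, -1], [8, x + 4]]) - (-1)·det([[-4, -1], [8, x + 4]]) + (0)·det([[-4, x], [8, 8]]).

Evaluating gives χ_A(x) = x^3 + 6x^2 + 12x + 8 = (x + 2)^3.

χ_A(x) = (x + 2)^3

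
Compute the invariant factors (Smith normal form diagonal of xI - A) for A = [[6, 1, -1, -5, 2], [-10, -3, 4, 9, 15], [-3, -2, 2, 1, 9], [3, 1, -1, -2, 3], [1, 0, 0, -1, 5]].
x^3(x - 4)^2

The Jordan structure of A has elementary divisors x^3, (x - 4)^2. Arranging the block sizes at each eigenvalue in decreasing order and taking row products gives the invariant factors.

Invariant factors (smallest first, each dividing the next): x^3(x - 4)^2.

Check: the last factor x^3(x - 4)^2 is the minimal polynomial, and the product x^3(x - 4)^2 is the characteristic polynomial.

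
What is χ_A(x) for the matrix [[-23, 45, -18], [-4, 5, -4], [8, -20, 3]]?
χ_A(x) = (x + 5)^3

xI - A = [[x + 23, -45, 18], [4, x - 5, 4], [-8, 20, x - 3]].

Expanding det(xI - A) along the first row:
det(xI - A) = + (x + 23)·det([[x - 5, 4], [20, x - 3]]) - (-45)·det([[4, 4], [-8, x - 3]]) + (18)·det([[4, x - 5], [-8, 20]]).

Evaluating gives χ_A(x) = x^3 + 15x^2 + 75x + 125 = (x + 5)^3.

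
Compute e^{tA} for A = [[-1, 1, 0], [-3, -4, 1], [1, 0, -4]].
A has Jordan form J = [[-3, 1, 0], [0, -3, 1], [0, 0, -3]] with A = PJP^{-1}, so e^{tA} = P e^{tJ} P^{-1}.

For a Jordan block J_k(λ), e^{tJ_k(λ)} = e^{λt} · (I + tN + t^2 N^2/2! + ... + t^{k-1} N^{k-1}/(k-1)!) where N is the nilpotent superdiagonal part.

Assembling the blocks and conjugating back gives the entries of e^{tA} as shown above.

e^{tA} = [[(t^2 + 4*t + 2)*e^{-3*t}/2, t*(t + 2)*e^{-3*t}/2, t^2*e^{-3*t}/2], [t*(-t - 3)*e^{-3*t}, (-t^2 - t + 1)*e^{-3*t}, t*(1 - t)*e^{-3*t}], [t*(t + 2)*e^{-3*t}/2, t^2*e^{-3*t}/2, (t^2/2 - t + 1)*e^{-3*t}]]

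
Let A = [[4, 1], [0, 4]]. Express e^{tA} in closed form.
e^{tA} = [[e^{4*t}, t*e^{4*t}], [0, e^{4*t}]]

A has Jordan form J = [[4, 1], [0, 4]] with A = PJP^{-1}, so e^{tA} = P e^{tJ} P^{-1}.

For a Jordan block J_k(λ), e^{tJ_k(λ)} = e^{λt} · (I + tN + t^2 N^2/2! + ... + t^{k-1} N^{k-1}/(k-1)!) where N is the nilpotent superdiagonal part.

Assembling the blocks and conjugating back gives the entries of e^{tA} as shown above.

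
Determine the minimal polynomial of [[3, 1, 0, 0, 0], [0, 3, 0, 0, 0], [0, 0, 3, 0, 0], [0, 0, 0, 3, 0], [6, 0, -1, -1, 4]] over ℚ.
The characteristic polynomial factors as (x - 4)(x - 3)^4. The minimal polynomial is ∏(x - λ)^{k_λ} where k_λ is the size of the largest Jordan block at λ.

For λ = 3: rank(A - 3I) = 2, and the largest Jordan block has size 2 (the smallest k with rank((A - 3I)^k) = rank((A - 3I)^(k+1))).
For λ = 4: rank(A - 4I) = 4, and the largest Jordan block has size 1 (the smallest k with rank((A - 4I)^k) = rank((A - 4I)^(k+1))).

So m_A(x) = (x - 4)(x - 3)^2.

m_A(x) = (x - 4)(x - 3)^2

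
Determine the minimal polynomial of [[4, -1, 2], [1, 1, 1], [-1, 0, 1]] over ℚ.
The characteristic polynomial factors as (x - 2)^3. The minimal polynomial is ∏(x - λ)^{k_λ} where k_λ is the size of the largest Jordan block at λ.

For λ = 2: rank(A - 2I) = 2, and the largest Jordan block has size 3 (the smallest k with rank((A - 2I)^k) = rank((A - 2I)^(k+1))).

So m_A(x) = (x - 2)^3.

m_A(x) = (x - 2)^3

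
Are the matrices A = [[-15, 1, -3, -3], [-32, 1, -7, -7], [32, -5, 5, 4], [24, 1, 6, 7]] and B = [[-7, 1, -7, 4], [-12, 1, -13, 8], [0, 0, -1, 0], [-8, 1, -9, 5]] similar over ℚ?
Yes.

Two matrices over a field are similar if and only if they have the same invariant factors.

Both A and B have characteristic polynomial (x - 1)(x + 1)^3 and minimal polynomial (x - 1)(x + 1)^3. Computing further, both have invariant factors (x - 1)(x + 1)^3. Hence A and B are similar.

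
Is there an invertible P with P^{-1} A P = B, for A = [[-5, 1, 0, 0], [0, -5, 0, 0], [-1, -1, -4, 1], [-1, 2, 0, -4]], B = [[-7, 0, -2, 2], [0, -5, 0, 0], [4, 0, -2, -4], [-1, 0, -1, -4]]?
No.

Both have characteristic polynomial (x + 4)^2(x + 5)^2, but the minimal polynomial of A is (x + 4)^2(x + 5)^2 while the minimal polynomial of B is (x + 4)^2(x + 5). The minimal polynomial is a similarity invariant, so A and B are not similar.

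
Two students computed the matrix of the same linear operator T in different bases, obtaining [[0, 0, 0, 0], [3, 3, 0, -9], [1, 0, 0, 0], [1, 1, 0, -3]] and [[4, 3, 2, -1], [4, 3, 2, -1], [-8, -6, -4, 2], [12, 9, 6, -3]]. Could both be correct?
Both have characteristic polynomial x^4 and minimal polynomial x^2. But rank(A) = 2 for A while rank(B) = 1 for B, so the number of Jordan blocks at λ = 0 differs. A and B are not similar.

No.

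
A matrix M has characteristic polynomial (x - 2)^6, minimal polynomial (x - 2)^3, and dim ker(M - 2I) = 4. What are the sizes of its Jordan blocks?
λ = 2: algebraic multiplicity 6 (exponent in χ_M), largest block size 3 (exponent in m_M), 4 blocks (geometric multiplicity). These force block sizes [3, 1, 1, 1].

Jordan blocks: (2, 3), (2, 1), (2, 1), (2, 1)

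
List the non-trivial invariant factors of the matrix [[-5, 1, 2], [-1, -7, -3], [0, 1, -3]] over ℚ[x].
The Jordan structure of A has elementary divisors (x + 5)^3. Arranging the block sizes at each eigenvalue in decreasing order and taking row products gives the invariant factors.

Invariant factors (smallest first, each dividing the next): (x + 5)^3.

Check: the last factor (x + 5)^3 is the minimal polynomial, and the product (x + 5)^3 is the characteristic polynomial.

(x + 5)^3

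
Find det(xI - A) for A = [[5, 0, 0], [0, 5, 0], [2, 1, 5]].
χ_A(x) = (x - 5)^3

xI - A = [[x - 5, 0, 0], [0, x - 5, 0], [-2, -1, x - 5]].

Expanding det(xI - A) along the first row:
det(xI - A) = + (x - 5)·det([[x - 5, 0], [-1, x - 5]]) - (0)·det([[0, 0], [-2, x - 5]]) + (0)·det([[0, x - 5], [-2, -1]]).

Evaluating gives χ_A(x) = x^3 - 15x^2 + 75x - 125 = (x - 5)^3.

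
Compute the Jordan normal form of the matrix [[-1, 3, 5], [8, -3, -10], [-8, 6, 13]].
J = [[3, 1, 0], [0, 3, 0], [0, 0, 3]]

The characteristic polynomial is det(xI - A) = (x - 3)^3, so the eigenvalues are 3 (algebraic multiplicity 3).

For λ = 3: rank(A - 3I) = 1, rank((A - 3I)^2) = 0. The eigenspace has dimension 3 - 1 = 2, so there are 2 Jordan blocks; the rank sequence gives block sizes [2, 1].

Assembling the blocks gives the Jordan form J above.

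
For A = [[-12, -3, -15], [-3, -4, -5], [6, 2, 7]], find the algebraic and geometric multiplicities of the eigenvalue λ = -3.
The characteristic polynomial is (x + 3)^3, so the factor x + 3 appears with exponent 3: the algebraic multiplicity is 3.

rank(A + 3I) = 1, so the eigenspace has dimension 3 - 1 = 2: the geometric multiplicity is 2.

Since 2 < 3, A is not diagonalizable.

algebraic multiplicity 3, geometric multiplicity 2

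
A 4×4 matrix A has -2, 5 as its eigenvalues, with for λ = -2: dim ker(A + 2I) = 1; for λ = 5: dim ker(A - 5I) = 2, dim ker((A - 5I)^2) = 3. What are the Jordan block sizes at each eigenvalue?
λ = -2: successive nullity increments [1] count blocks of size ≥ k; block sizes are [1].
λ = 5: successive nullity increments [2, 1] count blocks of size ≥ k; block sizes are [2, 1].

Jordan blocks: (-2, 1), (5, 2), (5, 1)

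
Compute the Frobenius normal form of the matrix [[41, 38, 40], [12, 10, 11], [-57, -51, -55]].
R = [[0, 0, 25], [1, 0, 10], [0, 1, -4]]

The invariant factors of A (the non-unit diagonal entries of the Smith normal form of xI - A over ℚ[x]) are (x + 5)(x^2 - x - 5), each dividing the next. The characteristic polynomial is their product, (x + 5)(x^2 - x - 5).

The rational canonical form is the block-diagonal matrix of companion matrices C(f_i):
R = [[0, 0, 25], [1, 0, 10], [0, 1, -4]].

Note the characteristic polynomial does not split into linear factors over ℚ, so A has no Jordan form over ℚ; the rational canonical form exists over any field.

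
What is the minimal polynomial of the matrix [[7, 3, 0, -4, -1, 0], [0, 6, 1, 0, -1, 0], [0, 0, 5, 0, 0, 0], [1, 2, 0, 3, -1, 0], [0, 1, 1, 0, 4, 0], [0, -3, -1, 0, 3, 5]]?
The characteristic polynomial factors as (x - 5)^6. The minimal polynomial is ∏(x - λ)^{k_λ} where k_λ is the size of the largest Jordan block at λ.

For λ = 5: rank(A - 5I) = 3, and the largest Jordan block has size 3 (the smallest k with rank((A - 5I)^k) = rank((A - 5I)^(k+1))).

So m_A(x) = (x - 5)^3.

m_A(x) = (x - 5)^3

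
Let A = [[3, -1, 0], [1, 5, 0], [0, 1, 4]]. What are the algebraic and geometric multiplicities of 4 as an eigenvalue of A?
The characteristic polynomial is (x - 4)^3, so the factor x - 4 appears with exponent 3: the algebraic multiplicity is 3.

rank(A - 4I) = 2, so the eigenspace has dimension 3 - 2 = 1: the geometric multiplicity is 1.

Since 1 < 3, A is not diagonalizable.

algebraic multiplicity 3, geometric multiplicity 1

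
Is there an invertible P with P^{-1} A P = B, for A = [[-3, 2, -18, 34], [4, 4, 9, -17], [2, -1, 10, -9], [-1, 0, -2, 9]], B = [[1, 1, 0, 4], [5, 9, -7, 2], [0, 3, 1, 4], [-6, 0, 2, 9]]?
Yes.

Two matrices over a field are similar if and only if they have the same invariant factors.

Both A and B have characteristic polynomial (x - 5)^4 and minimal polynomial (x - 5)^3. Computing further, both have invariant factors x - 5, (x - 5)^3. Hence A and B are similar.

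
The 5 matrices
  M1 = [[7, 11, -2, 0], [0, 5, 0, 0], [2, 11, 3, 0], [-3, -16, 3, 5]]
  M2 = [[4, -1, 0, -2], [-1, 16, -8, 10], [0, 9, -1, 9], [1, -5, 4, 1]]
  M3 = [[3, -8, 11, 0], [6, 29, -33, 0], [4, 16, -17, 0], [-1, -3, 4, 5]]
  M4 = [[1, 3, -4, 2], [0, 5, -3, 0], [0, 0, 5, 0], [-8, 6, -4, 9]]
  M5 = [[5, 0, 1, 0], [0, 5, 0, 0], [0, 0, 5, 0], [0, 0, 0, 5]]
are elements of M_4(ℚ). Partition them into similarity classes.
Characteristic polynomials: χ_{M1} = (x - 5)^4, χ_{M2} = (x - 5)^4, χ_{M3} = (x - 5)^4, χ_{M4} = (x - 5)^4, χ_{M5} = (x - 5)^4.

{M1, M2, M3}: invariant factors (x - 5)^2, (x - 5)^2.

{M4}: invariant factors x - 5, (x - 5)^3.

{M5}: invariant factors x - 5, x - 5, (x - 5)^2.

Matrices are similar if and only if their invariant-factor lists agree; the partition into similarity classes is {M1, M2, M3}, {M4}, {M5}.

3 classes: {M1, M2, M3}, {M4}, {M5}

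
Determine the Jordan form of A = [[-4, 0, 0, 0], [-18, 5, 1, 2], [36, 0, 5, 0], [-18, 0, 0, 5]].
The characteristic polynomial is det(xI - A) = (x - 5)^3(x + 4), so the eigenvalues are -4 (algebraic multiplicity 1), 5 (algebraic multiplicity 3).

For λ = -4: algebraic multiplicity 1 gives one 1×1 block.

For λ = 5: rank(A - 5I) = 2, rank((A - 5I)^2) = 1. The eigenspace has dimension 4 - 2 = 2, so there are 2 Jordan blocks; the rank sequence gives block sizes [2, 1].

Assembling the blocks gives the Jordan form J above.

J = [[-4, 0, 0, 0], [0, 5, 1, 0], [0, 0, 5, 0], [0, 0, 0, 5]]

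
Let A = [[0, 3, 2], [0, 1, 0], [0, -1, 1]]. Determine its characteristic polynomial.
χ_A(x) = x(x - 1)^2

xI - A = [[x, -3, -2], [0, x - 1, 0], [0, 1, x - 1]].

Expanding det(xI - A) along the first row:
det(xI - A) = + (x)·det([[x - 1, 0], [1, x - 1]]) - (-3)·det([[0, 0], [0, x - 1]]) + (-2)·det([[0, x - 1], [0, 1]]).

Evaluating gives χ_A(x) = x^3 - 2x^2 + x = x(x - 1)^2.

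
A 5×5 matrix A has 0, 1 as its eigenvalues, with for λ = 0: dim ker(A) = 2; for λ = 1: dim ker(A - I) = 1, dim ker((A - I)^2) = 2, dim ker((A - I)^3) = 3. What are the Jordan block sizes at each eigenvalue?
Jordan blocks: (0, 1), (0, 1), (1, 3)

λ = 0: successive nullity increments [2] count blocks of size ≥ k; block sizes are [1, 1].
λ = 1: successive nullity increments [1, 1, 1] count blocks of size ≥ k; block sizes are [3].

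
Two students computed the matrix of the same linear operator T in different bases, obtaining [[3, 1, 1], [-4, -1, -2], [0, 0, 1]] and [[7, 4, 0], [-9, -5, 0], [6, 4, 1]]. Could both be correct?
Two matrices over a field are similar if and only if they have the same invariant factors.

Both A and B have characteristic polynomial (x - 1)^3 and minimal polynomial (x - 1)^2. Computing further, both have invariant factors x - 1, (x - 1)^2. Hence A and B are similar.

Yes.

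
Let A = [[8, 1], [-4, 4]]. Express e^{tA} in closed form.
A has Jordan form J = [[6, 1], [0, 6]] with A = PJP^{-1}, so e^{tA} = P e^{tJ} P^{-1}.

For a Jordan block J_k(λ), e^{tJ_k(λ)} = e^{λt} · (I + tN + t^2 N^2/2! + ... + t^{k-1} N^{k-1}/(k-1)!) where N is the nilpotent superdiagonal part.

Assembling the blocks and conjugating back gives the entries of e^{tA} as shown above.

e^{tA} = [[(2*t + 1)*e^{6*t}, t*e^{6*t}], [-4*t*e^{6*t}, (1 - 2*t)*e^{6*t}]]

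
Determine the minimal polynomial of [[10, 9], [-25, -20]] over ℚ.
The characteristic polynomial factors as (x + 5)^2. The minimal polynomial is ∏(x - λ)^{k_λ} where k_λ is the size of the largest Jordan block at λ.

For λ = -5: rank(A + 5I) = 1, and the largest Jordan block has size 2 (the smallest k with rank((A + 5I)^k) = rank((A + 5I)^(k+1))).

So m_A(x) = (x + 5)^2.

m_A(x) = (x + 5)^2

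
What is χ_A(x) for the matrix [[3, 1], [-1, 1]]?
xI - A = [[x - 3, -1], [1, x - 1]].

Expanding det(xI - A) along the first row:
det(xI - A) = + (x - 3)·det([[x - 1]]) - (-1)·det([[1]]).

Evaluating gives χ_A(x) = x^2 - 4x + 4 = (x - 2)^2.

χ_A(x) = (x - 2)^2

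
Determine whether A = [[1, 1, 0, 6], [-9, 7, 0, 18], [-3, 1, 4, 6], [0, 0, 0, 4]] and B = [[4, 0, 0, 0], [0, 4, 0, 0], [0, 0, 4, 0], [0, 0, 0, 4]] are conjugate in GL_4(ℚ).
No.

Both have characteristic polynomial (x - 4)^4, but the minimal polynomial of A is (x - 4)^2 while the minimal polynomial of B is x - 4. The minimal polynomial is a similarity invariant, so A and B are not similar.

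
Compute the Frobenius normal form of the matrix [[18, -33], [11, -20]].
The invariant factors of A (the non-unit diagonal entries of the Smith normal form of xI - A over ℚ[x]) are x^2 + 2x + 3, each dividing the next. The characteristic polynomial is their product, x^2 + 2x + 3.

The rational canonical form is the block-diagonal matrix of companion matrices C(f_i):
R = [[0, -3], [1, -2]].

Note the characteristic polynomial does not split into linear factors over ℚ, so A has no Jordan form over ℚ; the rational canonical form exists over any field.

R = [[0, -3], [1, -2]]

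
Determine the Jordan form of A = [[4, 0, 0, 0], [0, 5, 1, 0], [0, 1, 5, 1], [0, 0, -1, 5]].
The characteristic polynomial is det(xI - A) = (x - 5)^3(x - 4), so the eigenvalues are 4 (algebraic multiplicity 1), 5 (algebraic multiplicity 3).

For λ = 4: algebraic multiplicity 1 gives one 1×1 block.

For λ = 5: rank(A - 5I) = 3, rank((A - 5I)^2) = 2, rank((A - 5I)^3) = 1. The eigenspace has dimension 4 - 3 = 1, so there is 1 Jordan block; the rank sequence gives block sizes [3].

Assembling the blocks gives the Jordan form J above.

J = [[4, 0, 0, 0], [0, 5, 1, 0], [0, 0, 5, 1], [0, 0, 0, 5]]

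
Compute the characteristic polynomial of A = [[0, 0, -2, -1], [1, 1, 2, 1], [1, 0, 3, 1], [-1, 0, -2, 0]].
χ_A(x) = (x - 1)^4

xI - A = [[x, 0, 2, 1], [-1, x - 1, -2, -1], [-1, 0, x - 3, -1], [1, 0, 2, x]].

Expanding det(xI - A) along the first row:
det(xI - A) = + (x)·det([[x - 1, -2, -1], [0, x - 3, -1], [0, 2, x]]) - (0)·det([[-1, -2, -1], [-1, x - 3, -1], [1, 2, x]]) + (2)·det([[-1, x - 1, -1], [-1, 0, -1], [1, 0, x]]) - (1)·det([[-1, x - 1, -2], [-1, 0, x - 3], [1, 0, 2]]).

Evaluating gives χ_A(x) = x^4 - 4x^3 + 6x^2 - 4x + 1 = (x - 1)^4.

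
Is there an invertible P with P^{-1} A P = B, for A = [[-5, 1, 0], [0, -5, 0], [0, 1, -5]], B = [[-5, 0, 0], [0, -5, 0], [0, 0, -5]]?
No.

Both have characteristic polynomial (x + 5)^3, but the minimal polynomial of A is (x + 5)^2 while the minimal polynomial of B is x + 5. The minimal polynomial is a similarity invariant, so A and B are not similar.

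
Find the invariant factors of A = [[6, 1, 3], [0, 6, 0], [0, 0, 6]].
x - 6, (x - 6)^2

The Jordan structure of A has elementary divisors (x - 6)^2, (x - 6). Arranging the block sizes at each eigenvalue in decreasing order and taking row products gives the invariant factors.

Invariant factors (smallest first, each dividing the next): x - 6, (x - 6)^2.

Check: the last factor (x - 6)^2 is the minimal polynomial, and the product (x - 6)^3 is the characteristic polynomial.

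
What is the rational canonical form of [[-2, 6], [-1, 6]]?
The invariant factors of A (the non-unit diagonal entries of the Smith normal form of xI - A over ℚ[x]) are x^2 - 4x - 6, each dividing the next. The characteristic polynomial is their product, x^2 - 4x - 6.

The rational canonical form is the block-diagonal matrix of companion matrices C(f_i):
R = [[0, 6], [1, 4]].

Note the characteristic polynomial does not split into linear factors over ℚ, so A has no Jordan form over ℚ; the rational canonical form exists over any field.

R = [[0, 6], [1, 4]]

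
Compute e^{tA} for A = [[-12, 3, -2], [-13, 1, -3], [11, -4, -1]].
e^{tA} = [[(3*t^2 - 16*t + 2)*e^{-4*t}/2, t*(6 - t)*e^{-4*t}/2, t*(t - 4)*e^{-4*t}/2], [t*(3*t - 13)*e^{-4*t}, (-t^2 + 5*t + 1)*e^{-4*t}, t*(t - 3)*e^{-4*t}], [t*(22 - 3*t)*e^{-4*t}/2, t*(t - 8)*e^{-4*t}/2, (-t^2 + 6*t + 2)*e^{-4*t}/2]]

A has Jordan form J = [[-4, 1, 0], [0, -4, 1], [0, 0, -4]] with A = PJP^{-1}, so e^{tA} = P e^{tJ} P^{-1}.

For a Jordan block J_k(λ), e^{tJ_k(λ)} = e^{λt} · (I + tN + t^2 N^2/2! + ... + t^{k-1} N^{k-1}/(k-1)!) where N is the nilpotent superdiagonal part.

Assembling the blocks and conjugating back gives the entries of e^{tA} as shown above.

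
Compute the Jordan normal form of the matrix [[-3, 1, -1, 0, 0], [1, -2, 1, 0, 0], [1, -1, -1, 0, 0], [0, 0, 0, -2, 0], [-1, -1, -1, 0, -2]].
J = [[-2, 1, 0, 0, 0], [0, -2, 1, 0, 0], [0, 0, -2, 0, 0], [0, 0, 0, -2, 0], [0, 0, 0, 0, -2]]

The characteristic polynomial is det(xI - A) = (x + 2)^5, so the eigenvalues are -2 (algebraic multiplicity 5).

For λ = -2: rank(A + 2I) = 2, rank((A + 2I)^2) = 1, rank((A + 2I)^3) = 0. The eigenspace has dimension 5 - 2 = 3, so there are 3 Jordan blocks; the rank sequence gives block sizes [3, 1, 1].

Assembling the blocks gives the Jordan form J above.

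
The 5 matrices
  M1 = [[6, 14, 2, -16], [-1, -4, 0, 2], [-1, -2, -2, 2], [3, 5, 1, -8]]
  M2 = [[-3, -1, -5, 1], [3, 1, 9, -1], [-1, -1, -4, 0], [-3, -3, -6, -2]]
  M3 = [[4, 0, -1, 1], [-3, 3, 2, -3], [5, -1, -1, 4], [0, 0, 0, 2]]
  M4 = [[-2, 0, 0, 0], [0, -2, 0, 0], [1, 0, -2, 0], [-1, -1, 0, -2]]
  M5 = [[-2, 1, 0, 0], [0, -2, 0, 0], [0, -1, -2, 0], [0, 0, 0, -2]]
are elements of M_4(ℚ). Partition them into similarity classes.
3 classes: {M1, M2, M4}, {M3}, {M5}

Characteristic polynomials: χ_{M1} = (x + 2)^4, χ_{M2} = (x + 2)^4, χ_{M3} = (x - 2)^4, χ_{M4} = (x + 2)^4, χ_{M5} = (x + 2)^4.

{M1, M2, M4}: invariant factors (x + 2)^2, (x + 2)^2.

{M3}: invariant factors x - 2, (x - 2)^3.

{M5}: invariant factors x + 2, x + 2, (x + 2)^2.

Matrices are similar if and only if their invariant-factor lists agree; the partition into similarity classes is {M1, M2, M4}, {M3}, {M5}.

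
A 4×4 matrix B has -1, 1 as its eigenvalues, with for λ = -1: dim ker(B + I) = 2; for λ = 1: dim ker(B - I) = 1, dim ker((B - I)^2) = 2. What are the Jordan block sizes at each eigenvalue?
λ = -1: successive nullity increments [2] count blocks of size ≥ k; block sizes are [1, 1].
λ = 1: successive nullity increments [1, 1] count blocks of size ≥ k; block sizes are [2].

Jordan blocks: (-1, 1), (-1, 1), (1, 2)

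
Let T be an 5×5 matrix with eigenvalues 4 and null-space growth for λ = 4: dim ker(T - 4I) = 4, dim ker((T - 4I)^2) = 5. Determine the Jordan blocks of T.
Jordan blocks: (4, 2), (4, 1), (4, 1), (4, 1)

λ = 4: successive nullity increments [4, 1] count blocks of size ≥ k; block sizes are [2, 1, 1, 1].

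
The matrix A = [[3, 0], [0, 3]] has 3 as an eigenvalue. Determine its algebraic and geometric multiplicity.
The characteristic polynomial is (x - 3)^2, so the factor x - 3 appears with exponent 2: the algebraic multiplicity is 2.

rank(A - 3I) = 0, so the eigenspace has dimension 2 - 0 = 2: the geometric multiplicity is 2.

algebraic multiplicity 2, geometric multiplicity 2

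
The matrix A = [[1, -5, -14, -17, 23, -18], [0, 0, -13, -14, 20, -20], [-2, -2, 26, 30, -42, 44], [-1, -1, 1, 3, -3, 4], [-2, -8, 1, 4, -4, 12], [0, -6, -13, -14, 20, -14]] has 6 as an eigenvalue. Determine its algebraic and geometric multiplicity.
The characteristic polynomial is x^4(x - 6)^2, so the factor x - 6 appears with exponent 2: the algebraic multiplicity is 2.

rank(A - 6I) = 4, so the eigenspace has dimension 6 - 4 = 2: the geometric multiplicity is 2.

algebraic multiplicity 2, geometric multiplicity 2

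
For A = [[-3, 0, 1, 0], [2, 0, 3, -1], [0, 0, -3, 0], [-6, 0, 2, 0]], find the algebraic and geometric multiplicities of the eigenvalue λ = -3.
algebraic multiplicity 2, geometric multiplicity 1

The characteristic polynomial is x^2(x + 3)^2, so the factor x + 3 appears with exponent 2: the algebraic multiplicity is 2.

rank(A + 3I) = 3, so the eigenspace has dimension 4 - 3 = 1: the geometric multiplicity is 1.

Since 1 < 2, A is not diagonalizable.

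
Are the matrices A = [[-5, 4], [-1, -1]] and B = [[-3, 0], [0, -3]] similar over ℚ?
No.

Both have characteristic polynomial (x + 3)^2, but the minimal polynomial of A is (x + 3)^2 while the minimal polynomial of B is x + 3. The minimal polynomial is a similarity invariant, so A and B are not similar.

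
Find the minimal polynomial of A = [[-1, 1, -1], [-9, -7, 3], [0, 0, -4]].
The characteristic polynomial factors as (x + 4)^3. The minimal polynomial is ∏(x - λ)^{k_λ} where k_λ is the size of the largest Jordan block at λ.

For λ = -4: rank(A + 4I) = 1, and the largest Jordan block has size 2 (the smallest k with rank((A + 4I)^k) = rank((A + 4I)^(k+1))).

So m_A(x) = (x + 4)^2.

m_A(x) = (x + 4)^2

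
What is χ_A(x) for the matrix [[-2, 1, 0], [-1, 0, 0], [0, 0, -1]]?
χ_A(x) = (x + 1)^3

xI - A = [[x + 2, -1, 0], [1, x, 0], [0, 0, x + 1]].

Expanding det(xI - A) along the first row:
det(xI - A) = + (x + 2)·det([[x, 0], [0, x + 1]]) - (-1)·det([[1, 0], [0, x + 1]]) + (0)·det([[1, x], [0, 0]]).

Evaluating gives χ_A(x) = x^3 + 3x^2 + 3x + 1 = (x + 1)^3.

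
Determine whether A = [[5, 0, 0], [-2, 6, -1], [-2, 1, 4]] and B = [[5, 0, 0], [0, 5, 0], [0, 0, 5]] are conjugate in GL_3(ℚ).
Both have characteristic polynomial (x - 5)^3, but the minimal polynomial of A is (x - 5)^2 while the minimal polynomial of B is x - 5. The minimal polynomial is a similarity invariant, so A and B are not similar.

No.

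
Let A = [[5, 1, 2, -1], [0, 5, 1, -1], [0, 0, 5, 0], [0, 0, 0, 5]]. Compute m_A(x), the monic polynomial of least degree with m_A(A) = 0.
m_A(x) = (x - 5)^3

The characteristic polynomial factors as (x - 5)^4. The minimal polynomial is ∏(x - λ)^{k_λ} where k_λ is the size of the largest Jordan block at λ.

For λ = 5: rank(A - 5I) = 2, and the largest Jordan block has size 3 (the smallest k with rank((A - 5I)^k) = rank((A - 5I)^(k+1))).

So m_A(x) = (x - 5)^3.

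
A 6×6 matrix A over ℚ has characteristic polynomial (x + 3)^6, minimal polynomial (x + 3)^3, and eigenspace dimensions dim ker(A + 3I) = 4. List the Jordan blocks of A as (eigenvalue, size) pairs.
λ = -3: algebraic multiplicity 6 (exponent in χ_A), largest block size 3 (exponent in m_A), 4 blocks (geometric multiplicity). These force block sizes [3, 1, 1, 1].

Jordan blocks: (-3, 3), (-3, 1), (-3, 1), (-3, 1)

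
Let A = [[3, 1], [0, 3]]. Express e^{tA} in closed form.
A has Jordan form J = [[3, 1], [0, 3]] with A = PJP^{-1}, so e^{tA} = P e^{tJ} P^{-1}.

For a Jordan block J_k(λ), e^{tJ_k(λ)} = e^{λt} · (I + tN + t^2 N^2/2! + ... + t^{k-1} N^{k-1}/(k-1)!) where N is the nilpotent superdiagonal part.

Assembling the blocks and conjugating back gives the entries of e^{tA} as shown above.

e^{tA} = [[e^{3*t}, t*e^{3*t}], [0, e^{3*t}]]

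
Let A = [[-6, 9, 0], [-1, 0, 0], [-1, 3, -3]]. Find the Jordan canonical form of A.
J = [[-3, 1, 0], [0, -3, 0], [0, 0, -3]]

The characteristic polynomial is det(xI - A) = (x + 3)^3, so the eigenvalues are -3 (algebraic multiplicity 3).

For λ = -3: rank(A + 3I) = 1, rank((A + 3I)^2) = 0. The eigenspace has dimension 3 - 1 = 2, so there are 2 Jordan blocks; the rank sequence gives block sizes [2, 1].

Assembling the blocks gives the Jordan form J above.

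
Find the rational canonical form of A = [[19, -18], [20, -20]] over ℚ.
The invariant factors of A (the non-unit diagonal entries of the Smith normal form of xI - A over ℚ[x]) are (x - 4)(x + 5), each dividing the next. The characteristic polynomial is their product, (x - 4)(x + 5).

The rational canonical form is the block-diagonal matrix of companion matrices C(f_i):
R = [[0, 20], [1, -1]].

R = [[0, 20], [1, -1]]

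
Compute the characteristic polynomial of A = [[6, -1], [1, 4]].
xI - A = [[x - 6, 1], [-1, x - 4]].

Expanding det(xI - A) along the first row:
det(xI - A) = + (x - 6)·det([[x - 4]]) - (1)·det([[-1]]).

Evaluating gives χ_A(x) = x^2 - 10x + 25 = (x - 5)^2.

χ_A(x) = (x - 5)^2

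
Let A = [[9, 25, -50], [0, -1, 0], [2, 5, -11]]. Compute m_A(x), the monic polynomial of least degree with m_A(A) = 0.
The characteristic polynomial factors as (x + 1)^3. The minimal polynomial is ∏(x - λ)^{k_λ} where k_λ is the size of the largest Jordan block at λ.

For λ = -1: rank(A + I) = 1, and the largest Jordan block has size 2 (the smallest k with rank((A + I)^k) = rank((A + I)^(k+1))).

So m_A(x) = (x + 1)^2.

m_A(x) = (x + 1)^2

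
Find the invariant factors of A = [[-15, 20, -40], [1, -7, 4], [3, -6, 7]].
The Jordan structure of A has elementary divisors (x + 5)^2, (x + 5). Arranging the block sizes at each eigenvalue in decreasing order and taking row products gives the invariant factors.

Invariant factors (smallest first, each dividing the next): x + 5, (x + 5)^2.

Check: the last factor (x + 5)^2 is the minimal polynomial, and the product (x + 5)^3 is the characteristic polynomial.

x + 5, (x + 5)^2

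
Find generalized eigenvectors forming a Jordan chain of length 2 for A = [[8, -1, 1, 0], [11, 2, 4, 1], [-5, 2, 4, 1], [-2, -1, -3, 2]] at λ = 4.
We seek v_1 ∈ ker((A - 4I)^2) \ ker(A - 4I), then set v_{i+1} = (A - 4I) v_i.

One such chain is v_1 = [[-2, -4, 5, -4]]^T, v_2 = [[1, 2, -2, 1]]^T. Check: (A - 4I) v_2 = [[0, 0, 0, 0]]^T = 0.

v_1 = [[-2, -4, 5, -4]]^T, v_2 = [[1, 2, -2, 1]]^T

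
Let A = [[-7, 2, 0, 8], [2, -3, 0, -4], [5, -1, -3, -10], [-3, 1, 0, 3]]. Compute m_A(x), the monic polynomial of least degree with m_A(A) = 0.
The characteristic polynomial factors as (x + 1)(x + 3)^3. The minimal polynomial is ∏(x - λ)^{k_λ} where k_λ is the size of the largest Jordan block at λ.

For λ = -3: rank(A + 3I) = 2, and the largest Jordan block has size 2 (the smallest k with rank((A + 3I)^k) = rank((A + 3I)^(k+1))).
For λ = -1: rank(A + I) = 3, and the largest Jordan block has size 1 (the smallest k with rank((A + I)^k) = rank((A + I)^(k+1))).

So m_A(x) = (x + 1)(x + 3)^2.

m_A(x) = (x + 1)(x + 3)^2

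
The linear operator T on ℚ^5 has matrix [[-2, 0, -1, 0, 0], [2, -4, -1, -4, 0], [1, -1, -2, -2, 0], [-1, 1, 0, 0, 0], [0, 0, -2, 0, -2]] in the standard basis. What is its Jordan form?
The characteristic polynomial is det(xI - A) = (x + 2)^5, so the eigenvalues are -2 (algebraic multiplicity 5).

For λ = -2: rank(A + 2I) = 2, rank((A + 2I)^2) = 1, rank((A + 2I)^3) = 0. The eigenspace has dimension 5 - 2 = 3, so there are 3 Jordan blocks; the rank sequence gives block sizes [3, 1, 1].

Assembling the blocks gives the Jordan form J above.

J = [[-2, 1, 0, 0, 0], [0, -2, 1, 0, 0], [0, 0, -2, 0, 0], [0, 0, 0, -2, 0], [0, 0, 0, 0, -2]]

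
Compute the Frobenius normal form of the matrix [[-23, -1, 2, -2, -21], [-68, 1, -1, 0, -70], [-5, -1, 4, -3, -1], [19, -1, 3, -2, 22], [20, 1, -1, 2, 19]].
The invariant factors of A (the non-unit diagonal entries of the Smith normal form of xI - A over ℚ[x]) are (x - 3)^2(x + 1)^2(x + 5), each dividing the next. The characteristic polynomial is their product, (x - 3)^2(x + 1)^2(x + 5).

The rational canonical form is the block-diagonal matrix of companion matrices C(f_i):
R = [[0, 0, 0, 0, -45], [1, 0, 0, 0, -69], [0, 1, 0, 0, -2], [0, 0, 1, 0, 22], [0, 0, 0, 1, -1]].

R = [[0, 0, 0, 0, -45], [1, 0, 0, 0, -69], [0, 1, 0, 0, -2], [0, 0, 1, 0, 22], [0, 0, 0, 1, -1]]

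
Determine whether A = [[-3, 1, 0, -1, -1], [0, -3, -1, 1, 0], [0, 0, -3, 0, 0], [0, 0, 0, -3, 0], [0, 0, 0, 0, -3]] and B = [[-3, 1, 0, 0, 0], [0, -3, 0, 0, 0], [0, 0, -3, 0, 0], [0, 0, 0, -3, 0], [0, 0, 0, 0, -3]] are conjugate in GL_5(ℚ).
Both have characteristic polynomial (x + 3)^5, but the minimal polynomial of A is (x + 3)^3 while the minimal polynomial of B is (x + 3)^2. The minimal polynomial is a similarity invariant, so A and B are not similar.

No.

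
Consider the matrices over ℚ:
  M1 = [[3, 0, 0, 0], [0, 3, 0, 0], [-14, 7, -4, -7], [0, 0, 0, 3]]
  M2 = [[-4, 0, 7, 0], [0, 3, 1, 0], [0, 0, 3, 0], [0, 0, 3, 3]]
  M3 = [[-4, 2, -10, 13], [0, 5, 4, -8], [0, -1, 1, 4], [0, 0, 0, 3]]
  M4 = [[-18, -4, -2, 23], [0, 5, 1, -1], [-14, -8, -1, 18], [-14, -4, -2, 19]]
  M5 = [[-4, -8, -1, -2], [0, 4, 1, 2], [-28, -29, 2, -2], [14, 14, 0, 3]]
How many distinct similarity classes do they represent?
2 classes: {M1}, {M2, M3, M4, M5}

Characteristic polynomials: χ_{M1} = (x - 3)^3(x + 4), χ_{M2} = (x - 3)^3(x + 4), χ_{M3} = (x - 3)^3(x + 4), χ_{M4} = (x - 3)^3(x + 4), χ_{M5} = (x - 3)^3(x + 4).

{M1}: invariant factors x - 3, x - 3, (x - 3)(x + 4).

{M2, M3, M4, M5}: invariant factors x - 3, (x - 3)^2(x + 4).

Matrices are similar if and only if their invariant-factor lists agree; the partition into similarity classes is {M1}, {M2, M3, M4, M5}.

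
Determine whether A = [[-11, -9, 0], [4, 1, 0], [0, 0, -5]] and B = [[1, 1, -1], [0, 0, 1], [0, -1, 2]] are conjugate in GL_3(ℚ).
trace(A) = -15 but trace(B) = 3. The trace is a similarity invariant, so A and B are not similar.

No.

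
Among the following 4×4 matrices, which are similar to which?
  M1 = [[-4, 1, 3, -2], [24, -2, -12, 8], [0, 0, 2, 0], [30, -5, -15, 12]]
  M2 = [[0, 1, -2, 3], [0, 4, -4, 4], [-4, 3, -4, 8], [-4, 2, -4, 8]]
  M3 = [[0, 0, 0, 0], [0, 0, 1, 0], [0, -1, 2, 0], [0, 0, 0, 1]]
Characteristic polynomials: χ_{M1} = (x - 2)^4, χ_{M2} = (x - 2)^4, χ_{M3} = x(x - 1)^3.

{M1}: invariant factors x - 2, x - 2, (x - 2)^2.

{M2}: invariant factors (x - 2)^2, (x - 2)^2.

{M3}: invariant factors x - 1, x(x - 1)^2.

Matrices are similar if and only if their invariant-factor lists agree; the partition into similarity classes is {M1}, {M2}, {M3}.

3 classes: {M1}, {M2}, {M3}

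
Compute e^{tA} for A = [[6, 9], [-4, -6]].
e^{tA} = [[6*t + 1, 9*t], [-4*t, 1 - 6*t]]

A has Jordan form J = [[0, 1], [0, 0]] with A = PJP^{-1}, so e^{tA} = P e^{tJ} P^{-1}.

For a Jordan block J_k(λ), e^{tJ_k(λ)} = e^{λt} · (I + tN + t^2 N^2/2! + ... + t^{k-1} N^{k-1}/(k-1)!) where N is the nilpotent superdiagonal part.

Assembling the blocks and conjugating back gives the entries of e^{tA} as shown above.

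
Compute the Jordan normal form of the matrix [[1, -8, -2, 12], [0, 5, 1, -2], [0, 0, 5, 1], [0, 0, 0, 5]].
The characteristic polynomial is det(xI - A) = (x - 5)^3(x - 1), so the eigenvalues are 1 (algebraic multiplicity 1), 5 (algebraic multiplicity 3).

For λ = 1: algebraic multiplicity 1 gives one 1×1 block.

For λ = 5: rank(A - 5I) = 3, rank((A - 5I)^2) = 2, rank((A - 5I)^3) = 1. The eigenspace has dimension 4 - 3 = 1, so there is 1 Jordan block; the rank sequence gives block sizes [3].

Assembling the blocks gives the Jordan form J above.

J = [[1, 0, 0, 0], [0, 5, 1, 0], [0, 0, 5, 1], [0, 0, 0, 5]]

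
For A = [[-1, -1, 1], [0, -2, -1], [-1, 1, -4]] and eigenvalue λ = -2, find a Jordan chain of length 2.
We seek v_1 ∈ ker((A + 2I)^2) \ ker(A + 2I), then set v_{i+1} = (A + 2I) v_i.

One such chain is v_1 = [[1, -1, -1]]^T, v_2 = [[1, 1, 0]]^T. Check: (A + 2I) v_2 = [[0, 0, 0]]^T = 0.

v_1 = [[1, -1, -1]]^T, v_2 = [[1, 1, 0]]^T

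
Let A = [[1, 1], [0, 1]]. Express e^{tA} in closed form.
A has Jordan form J = [[1, 1], [0, 1]] with A = PJP^{-1}, so e^{tA} = P e^{tJ} P^{-1}.

For a Jordan block J_k(λ), e^{tJ_k(λ)} = e^{λt} · (I + tN + t^2 N^2/2! + ... + t^{k-1} N^{k-1}/(k-1)!) where N is the nilpotent superdiagonal part.

Assembling the blocks and conjugating back gives the entries of e^{tA} as shown above.

e^{tA} = [[e^{t}, t*e^{t}], [0, e^{t}]]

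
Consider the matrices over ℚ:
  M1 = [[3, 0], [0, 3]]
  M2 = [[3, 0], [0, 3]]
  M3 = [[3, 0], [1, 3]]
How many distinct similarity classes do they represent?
Characteristic polynomials: χ_{M1} = (x - 3)^2, χ_{M2} = (x - 3)^2, χ_{M3} = (x - 3)^2.

{M1, M2}: invariant factors x - 3, x - 3.

{M3}: invariant factors (x - 3)^2.

Matrices are similar if and only if their invariant-factor lists agree; the partition into similarity classes is {M1, M2}, {M3}.

2 classes: {M1, M2}, {M3}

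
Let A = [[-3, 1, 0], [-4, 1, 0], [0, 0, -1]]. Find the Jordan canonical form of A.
The characteristic polynomial is det(xI - A) = (x + 1)^3, so the eigenvalues are -1 (algebraic multiplicity 3).

For λ = -1: rank(A + I) = 1, rank((A + I)^2) = 0. The eigenspace has dimension 3 - 1 = 2, so there are 2 Jordan blocks; the rank sequence gives block sizes [2, 1].

Assembling the blocks gives the Jordan form J above.

J = [[-1, 1, 0], [0, -1, 0], [0, 0, -1]]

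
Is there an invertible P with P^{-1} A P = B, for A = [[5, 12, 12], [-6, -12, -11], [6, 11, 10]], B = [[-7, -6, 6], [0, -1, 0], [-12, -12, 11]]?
No.

Both have characteristic polynomial (x - 5)(x + 1)^2, but the minimal polynomial of A is (x - 5)(x + 1)^2 while the minimal polynomial of B is (x - 5)(x + 1). The minimal polynomial is a similarity invariant, so A and B are not similar.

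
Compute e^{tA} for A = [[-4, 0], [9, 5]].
A has Jordan form J = [[-4, 0], [0, 5]] with A = PJP^{-1}, so e^{tA} = P e^{tJ} P^{-1}.

For a Jordan block J_k(λ), e^{tJ_k(λ)} = e^{λt} · (I + tN + t^2 N^2/2! + ... + t^{k-1} N^{k-1}/(k-1)!) where N is the nilpotent superdiagonal part.

Assembling the blocks and conjugating back gives the entries of e^{tA} as shown above.

e^{tA} = [[e^{-4*t}, 0], [(e^{9*t} - 1)*e^{-4*t}, e^{5*t}]]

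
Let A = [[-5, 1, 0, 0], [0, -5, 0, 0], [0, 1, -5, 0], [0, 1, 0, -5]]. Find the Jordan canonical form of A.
J = [[-5, 1, 0, 0], [0, -5, 0, 0], [0, 0, -5, 0], [0, 0, 0, -5]]

The characteristic polynomial is det(xI - A) = (x + 5)^4, so the eigenvalues are -5 (algebraic multiplicity 4).

For λ = -5: rank(A + 5I) = 1, rank((A + 5I)^2) = 0. The eigenspace has dimension 4 - 1 = 3, so there are 3 Jordan blocks; the rank sequence gives block sizes [2, 1, 1].

Assembling the blocks gives the Jordan form J above.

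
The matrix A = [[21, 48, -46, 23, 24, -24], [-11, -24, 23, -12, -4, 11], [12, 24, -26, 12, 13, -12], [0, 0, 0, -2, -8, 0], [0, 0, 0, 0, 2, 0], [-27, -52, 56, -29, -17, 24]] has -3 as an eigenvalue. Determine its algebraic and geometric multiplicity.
algebraic multiplicity 1, geometric multiplicity 1

The characteristic polynomial is (x - 2)^2(x + 2)^3(x + 3), so the factor x + 3 appears with exponent 1: the algebraic multiplicity is 1.

rank(A + 3I) = 5, so the eigenspace has dimension 6 - 5 = 1: the geometric multiplicity is 1.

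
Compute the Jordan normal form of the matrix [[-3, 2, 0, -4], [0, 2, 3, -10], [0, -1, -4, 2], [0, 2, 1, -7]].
J = [[-3, 1, 0, 0], [0, -3, 1, 0], [0, 0, -3, 0], [0, 0, 0, -3]]

The characteristic polynomial is det(xI - A) = (x + 3)^4, so the eigenvalues are -3 (algebraic multiplicity 4).

For λ = -3: rank(A + 3I) = 2, rank((A + 3I)^2) = 1, rank((A + 3I)^3) = 0. The eigenspace has dimension 4 - 2 = 2, so there are 2 Jordan blocks; the rank sequence gives block sizes [3, 1].

Assembling the blocks gives the Jordan form J above.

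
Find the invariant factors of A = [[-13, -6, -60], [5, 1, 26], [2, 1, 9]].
The Jordan structure of A has elementary divisors (x + 1)^3. Arranging the block sizes at each eigenvalue in decreasing order and taking row products gives the invariant factors.

Invariant factors (smallest first, each dividing the next): (x + 1)^3.

Check: the last factor (x + 1)^3 is the minimal polynomial, and the product (x + 1)^3 is the characteristic polynomial.

(x + 1)^3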